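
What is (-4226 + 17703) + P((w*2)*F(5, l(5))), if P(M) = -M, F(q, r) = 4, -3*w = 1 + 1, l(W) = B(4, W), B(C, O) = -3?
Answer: 40447/3 ≈ 13482.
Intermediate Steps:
l(W) = -3
w = -⅔ (w = -(1 + 1)/3 = -⅓*2 = -⅔ ≈ -0.66667)
(-4226 + 17703) + P((w*2)*F(5, l(5))) = (-4226 + 17703) - (-⅔*2)*4 = 13477 - (-4)*4/3 = 13477 - 1*(-16/3) = 13477 + 16/3 = 40447/3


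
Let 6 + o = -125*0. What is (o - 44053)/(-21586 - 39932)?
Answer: 44059/61518 ≈ 0.71620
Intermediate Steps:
o = -6 (o = -6 - 125*0 = -6 + 0 = -6)
(o - 44053)/(-21586 - 39932) = (-6 - 44053)/(-21586 - 39932) = -44059/(-61518) = -44059*(-1/61518) = 44059/61518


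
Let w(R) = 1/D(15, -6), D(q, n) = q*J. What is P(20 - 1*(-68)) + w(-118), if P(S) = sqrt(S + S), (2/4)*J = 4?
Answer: 1/120 + 4*sqrt(11) ≈ 13.275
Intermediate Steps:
J = 8 (J = 2*4 = 8)
D(q, n) = 8*q (D(q, n) = q*8 = 8*q)
P(S) = sqrt(2)*sqrt(S) (P(S) = sqrt(2*S) = sqrt(2)*sqrt(S))
w(R) = 1/120 (w(R) = 1/(8*15) = 1/120)
P(20 - 1*(-68)) + w(-118) = sqrt(2)*sqrt(20 - 1*(-68)) + 1/120 = sqrt(2)*sqrt(20 + 68) + 1/120 = sqrt(2)*sqrt(88) + 1/120 = sqrt(2)*(2*sqrt(22)) + 1/120 = 4*sqrt(11) + 1/120 = 1/120 + 4*sqrt(11)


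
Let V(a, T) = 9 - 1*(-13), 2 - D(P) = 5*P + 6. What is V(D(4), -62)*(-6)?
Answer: -132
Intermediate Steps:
D(P) = -4 - 5*P (D(P) = 2 - (5*P + 6) = 2 - (6 + 5*P) = 2 + (-6 - 5*P) = -4 - 5*P)
V(a, T) = 22 (V(a, T) = 9 + 13 = 22)
V(D(4), -62)*(-6) = 22*(-6) = -132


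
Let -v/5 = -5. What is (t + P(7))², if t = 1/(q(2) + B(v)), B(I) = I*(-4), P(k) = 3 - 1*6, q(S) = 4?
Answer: 83521/9216 ≈ 9.0626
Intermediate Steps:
v = 25 (v = -5*(-5) = 25)
P(k) = -3 (P(k) = 3 - 6 = -3)
B(I) = -4*I
t = -1/96 (t = 1/(4 - 4*25) = 1/(4 - 100) = 1/(-96) = -1/96 ≈ -0.010417)
(t + P(7))² = (-1/96 - 3)² = (-289/96)² = 83521/9216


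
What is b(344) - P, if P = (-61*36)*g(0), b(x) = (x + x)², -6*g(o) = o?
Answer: 473344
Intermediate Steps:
g(o) = -o/6
b(x) = 4*x² (b(x) = (2*x)² = 4*x²)
P = 0 (P = (-61*36)*(-⅙*0) = -2196*0 = 0)
b(344) - P = 4*344² - 1*0 = 4*118336 + 0 = 473344 + 0 = 473344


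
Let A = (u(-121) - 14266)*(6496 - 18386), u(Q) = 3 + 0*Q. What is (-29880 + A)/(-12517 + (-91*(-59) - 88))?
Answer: -84778595/3618 ≈ -23432.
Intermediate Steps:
u(Q) = 3 (u(Q) = 3 + 0 = 3)
A = 169587070 (A = (3 - 14266)*(6496 - 18386) = -14263*(-11890) = 169587070)
(-29880 + A)/(-12517 + (-91*(-59) - 88)) = (-29880 + 169587070)/(-12517 + (-91*(-59) - 88)) = 169557190/(-12517 + (5369 - 88)) = 169557190/(-12517 + 5281) = 169557190/(-7236) = 169557190*(-1/7236) = -84778595/3618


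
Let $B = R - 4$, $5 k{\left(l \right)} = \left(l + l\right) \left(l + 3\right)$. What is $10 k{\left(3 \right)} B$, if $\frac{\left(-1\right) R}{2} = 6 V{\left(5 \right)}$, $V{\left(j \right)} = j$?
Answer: $-4608$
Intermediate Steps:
$k{\left(l \right)} = \frac{2 l \left(3 + l\right)}{5}$ ($k{\left(l \right)} = \frac{\left(l + l\right) \left(l + 3\right)}{5} = \frac{2 l \left(3 + l\right)}{5}$)
$R = -60$ ($R = - 2 \cdot 6 \cdot 5 = \left(-2\right) 30 = -60$)
$B = -64$ ($B = -60 - 4 = -64$)
$10 k{\left(3 \right)} B = 10 \cdot \frac{2}{5} \cdot 3 \left(3 + 3\right) \left(-64\right) = 10 \cdot \frac{2}{5} \cdot 3 \cdot 6 \left(-64\right) = 10 \cdot \frac{36}{5} \left(-64\right) = 72 \left(-64\right) = -4608$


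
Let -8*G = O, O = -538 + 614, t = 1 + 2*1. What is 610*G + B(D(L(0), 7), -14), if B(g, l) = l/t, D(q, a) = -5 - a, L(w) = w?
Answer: -17399/3 ≈ -5799.7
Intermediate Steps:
t = 3 (t = 1 + 2 = 3)
O = 76
G = -19/2 (G = -1/8*76 = -19/2 ≈ -9.5000)
B(g, l) = l/3
610*G + B(D(L(0), 7), -14) = 610*(-19/2) + (1/3)*(-14) = -5795 - 14/3 = -17399/3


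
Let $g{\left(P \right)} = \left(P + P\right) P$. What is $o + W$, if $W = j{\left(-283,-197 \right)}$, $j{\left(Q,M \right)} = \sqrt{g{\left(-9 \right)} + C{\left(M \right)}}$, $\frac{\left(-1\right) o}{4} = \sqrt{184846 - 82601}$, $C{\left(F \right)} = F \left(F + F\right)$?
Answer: $- 572 \sqrt{5} + 2 \sqrt{19445} \approx -1000.1$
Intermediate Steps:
$g{\left(P \right)} = 2 P^{2}$ ($g{\left(P \right)} = 2 P P = 2 P^{2}$)
$C{\left(F \right)} = 2 F^{2}$ ($C{\left(F \right)} = F 2 F = 2 F^{2}$)
$o = - 572 \sqrt{5}$ ($o = - 4 \sqrt{184846 - 82601} = - 4 \sqrt{102245} = - 4 \cdot 143 \sqrt{5} = - 572 \sqrt{5} \approx -1279.0$)
$j{\left(Q,M \right)} = \sqrt{162 + 2 M^{2}}$ ($j{\left(Q,M \right)} = \sqrt{2 \left(-9\right)^{2} + 2 M^{2}} = \sqrt{2 \cdot 81 + 2 M^{2}} = \sqrt{162 + 2 M^{2}}$)
$W = 2 \sqrt{19445}$ ($W = \sqrt{162 + 2 \left(-197\right)^{2}} = \sqrt{162 + 2 \cdot 38809} = \sqrt{162 + 77618} = \sqrt{77780} = 2 \sqrt{19445} \approx 278.89$)
$o + W = - 572 \sqrt{5} + 2 \sqrt{19445}$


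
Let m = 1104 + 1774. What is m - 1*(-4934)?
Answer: 7812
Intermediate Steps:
m = 2878
m - 1*(-4934) = 2878 - 1*(-4934) = 2878 + 4934 = 7812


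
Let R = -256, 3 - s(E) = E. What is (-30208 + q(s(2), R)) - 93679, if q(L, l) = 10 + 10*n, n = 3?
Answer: -123847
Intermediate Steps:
s(E) = 3 - E
q(L, l) = 40 (q(L, l) = 10 + 10*3 = 10 + 30 = 40)
(-30208 + q(s(2), R)) - 93679 = (-30208 + 40) - 93679 = -30168 - 93679 = -123847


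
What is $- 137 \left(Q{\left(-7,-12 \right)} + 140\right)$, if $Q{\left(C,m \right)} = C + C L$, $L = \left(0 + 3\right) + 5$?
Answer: $-10549$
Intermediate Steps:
$L = 8$ ($L = 3 + 5 = 8$)
$Q{\left(C,m \right)} = 9 C$ ($Q{\left(C,m \right)} = C + C 8 = C + 8 C = 9 C$)
$- 137 \left(Q{\left(-7,-12 \right)} + 140\right) = - 137 \left(9 \left(-7\right) + 140\right) = - 137 \left(-63 + 140\right) = \left(-137\right) 77 = -10549$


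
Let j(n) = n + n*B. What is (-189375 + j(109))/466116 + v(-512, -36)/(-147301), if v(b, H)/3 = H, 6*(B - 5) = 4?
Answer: -11887606123/29425436964 ≈ -0.40399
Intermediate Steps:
B = 17/3 (B = 5 + (1/6)*4 = 5 + 2/3 = 17/3 ≈ 5.6667)
v(b, H) = 3*H
j(n) = 20*n/3 (j(n) = n + n*(17/3) = n + 17*n/3 = 20*n/3)
(-189375 + j(109))/466116 + v(-512, -36)/(-147301) = (-189375 + (20/3)*109)/466116 + (3*(-36))/(-147301) = (-189375 + 2180/3)*(1/466116) - 108*(-1/147301) = -565945/3*1/466116 + 108/147301 = -565945/1398348 + 108/147301 = -11887606123/29425436964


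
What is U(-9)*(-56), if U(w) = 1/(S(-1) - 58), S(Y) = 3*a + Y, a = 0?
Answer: 56/59 ≈ 0.94915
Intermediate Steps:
S(Y) = Y (S(Y) = 3*0 + Y = 0 + Y = Y)
U(w) = -1/59 (U(w) = 1/(-1 - 58) = 1/(-59) = -1/59)
U(-9)*(-56) = -1/59*(-56) = 56/59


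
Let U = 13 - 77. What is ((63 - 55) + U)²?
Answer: 3136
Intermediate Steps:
U = -64
((63 - 55) + U)² = ((63 - 55) - 64)² = (8 - 64)² = (-56)² = 3136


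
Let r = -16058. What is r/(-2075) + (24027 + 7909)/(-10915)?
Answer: 21801174/4529725 ≈ 4.8129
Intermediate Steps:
r/(-2075) + (24027 + 7909)/(-10915) = -16058/(-2075) + (24027 + 7909)/(-10915) = -16058*(-1/2075) + 31936*(-1/10915) = 16058/2075 - 31936/10915 = 21801174/4529725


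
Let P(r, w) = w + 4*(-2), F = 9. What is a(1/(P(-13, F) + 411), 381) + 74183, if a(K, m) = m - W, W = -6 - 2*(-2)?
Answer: 74566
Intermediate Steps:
P(r, w) = -8 + w (P(r, w) = w - 8 = -8 + w)
W = -2 (W = -6 + 4 = -2)
a(K, m) = 2 + m (a(K, m) = m - 1*(-2) = m + 2 = 2 + m)
a(1/(P(-13, F) + 411), 381) + 74183 = (2 + 381) + 74183 = 383 + 74183 = 74566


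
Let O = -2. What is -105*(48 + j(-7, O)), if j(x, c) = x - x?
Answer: -5040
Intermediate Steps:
j(x, c) = 0
-105*(48 + j(-7, O)) = -105*(48 + 0) = -105*48 = -5040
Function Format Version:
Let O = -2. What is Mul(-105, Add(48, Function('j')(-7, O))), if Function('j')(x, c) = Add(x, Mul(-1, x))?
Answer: -5040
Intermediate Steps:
Function('j')(x, c) = 0
Mul(-105, Add(48, Function('j')(-7, O))) = Mul(-105, Add(48, 0)) = Mul(-105, 48) = -5040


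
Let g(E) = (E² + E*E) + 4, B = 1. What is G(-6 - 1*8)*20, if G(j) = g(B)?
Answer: 120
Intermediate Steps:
g(E) = 4 + 2*E² (g(E) = (E² + E²) + 4 = 2*E² + 4 = 4 + 2*E²)
G(j) = 6 (G(j) = 4 + 2*1² = 4 + 2*1 = 4 + 2 = 6)
G(-6 - 1*8)*20 = 6*20 = 120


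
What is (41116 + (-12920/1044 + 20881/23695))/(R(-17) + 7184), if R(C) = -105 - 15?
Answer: 36315214273/6240938040 ≈ 5.8189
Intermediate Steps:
R(C) = -120
(41116 + (-12920/1044 + 20881/23695))/(R(-17) + 7184) = (41116 + (-12920/1044 + 20881/23695))/(-120 + 7184) = (41116 + (-12920*1/1044 + 20881*(1/23695)))/7064 = (41116 + (-3230/261 + 2983/3385))*(1/7064) = (41116 - 10154987/883485)*(1/7064) = (36315214273/883485)*(1/7064) = 36315214273/6240938040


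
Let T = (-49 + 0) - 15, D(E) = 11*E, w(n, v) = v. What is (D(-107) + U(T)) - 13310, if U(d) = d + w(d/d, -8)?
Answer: -14559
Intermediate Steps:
T = -64 (T = -49 - 15 = -64)
U(d) = -8 + d (U(d) = d - 8 = -8 + d)
(D(-107) + U(T)) - 13310 = (11*(-107) + (-8 - 64)) - 13310 = (-1177 - 72) - 13310 = -1249 - 13310 = -14559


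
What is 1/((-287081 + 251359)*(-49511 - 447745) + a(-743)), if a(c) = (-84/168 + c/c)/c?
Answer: 1486/26395786544351 ≈ 5.6297e-11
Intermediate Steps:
a(c) = 1/(2*c) (a(c) = (-84*1/168 + 1)/c = (-½ + 1)/c = 1/(2*c))
1/((-287081 + 251359)*(-49511 - 447745) + a(-743)) = 1/((-287081 + 251359)*(-49511 - 447745) + (½)/(-743)) = 1/(-35722*(-497256) + (½)*(-1/743)) = 1/(17762978832 - 1/1486) = 1/(26395786544351/1486) = 1486/26395786544351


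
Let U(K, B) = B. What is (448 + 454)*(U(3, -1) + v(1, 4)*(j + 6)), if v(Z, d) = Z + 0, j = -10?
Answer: -4510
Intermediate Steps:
v(Z, d) = Z
(448 + 454)*(U(3, -1) + v(1, 4)*(j + 6)) = (448 + 454)*(-1 + 1*(-10 + 6)) = 902*(-1 + 1*(-4)) = 902*(-1 - 4) = 902*(-5) = -4510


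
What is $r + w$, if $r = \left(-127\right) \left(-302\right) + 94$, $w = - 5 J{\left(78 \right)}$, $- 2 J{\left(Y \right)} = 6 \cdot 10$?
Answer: $38598$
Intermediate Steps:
$J{\left(Y \right)} = -30$ ($J{\left(Y \right)} = - \frac{6 \cdot 10}{2} = \left(- \frac{1}{2}\right) 60 = -30$)
$w = 150$ ($w = \left(-5\right) \left(-30\right) = 150$)
$r = 38448$ ($r = 38354 + 94 = 38448$)
$r + w = 38448 + 150 = 38598$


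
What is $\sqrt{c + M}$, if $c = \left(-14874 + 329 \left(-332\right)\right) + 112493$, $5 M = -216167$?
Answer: $\frac{6 i \sqrt{38085}}{5} \approx 234.18 i$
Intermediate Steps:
$M = - \frac{216167}{5}$ ($M = \frac{1}{5} \left(-216167\right) = - \frac{216167}{5} \approx -43233.0$)
$c = -11609$ ($c = \left(-14874 - 109228\right) + 112493 = -124102 + 112493 = -11609$)
$\sqrt{c + M} = \sqrt{-11609 - \frac{216167}{5}} = \sqrt{- \frac{274212}{5}} = \frac{6 i \sqrt{38085}}{5}$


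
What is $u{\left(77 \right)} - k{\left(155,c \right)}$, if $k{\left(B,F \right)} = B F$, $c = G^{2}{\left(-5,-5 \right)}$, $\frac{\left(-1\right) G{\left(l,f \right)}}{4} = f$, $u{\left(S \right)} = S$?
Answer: $-61923$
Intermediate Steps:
$G{\left(l,f \right)} = - 4 f$
$c = 400$ ($c = \left(\left(-4\right) \left(-5\right)\right)^{2} = 20^{2} = 400$)
$u{\left(77 \right)} - k{\left(155,c \right)} = 77 - 155 \cdot 400 = 77 - 62000 = -61923$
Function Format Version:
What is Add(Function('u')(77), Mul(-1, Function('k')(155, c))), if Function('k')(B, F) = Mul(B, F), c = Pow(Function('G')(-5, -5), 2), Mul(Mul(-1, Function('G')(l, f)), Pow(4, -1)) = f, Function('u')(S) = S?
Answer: -61923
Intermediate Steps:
Function('G')(l, f) = Mul(-4, f)
c = 400 (c = Pow(Mul(-4, -5), 2) = Pow(20, 2) = 400)
Add(Function('u')(77), Mul(-1, Function('k')(155, c))) = Add(77, Mul(-1, Mul(155, 400))) = Add(77, Mul(-1, 62000)) = Add(77, -62000) = -61923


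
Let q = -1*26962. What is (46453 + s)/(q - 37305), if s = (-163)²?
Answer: -73022/64267 ≈ -1.1362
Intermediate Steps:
q = -26962
s = 26569
(46453 + s)/(q - 37305) = (46453 + 26569)/(-26962 - 37305) = 73022/(-64267) = 73022*(-1/64267) = -73022/64267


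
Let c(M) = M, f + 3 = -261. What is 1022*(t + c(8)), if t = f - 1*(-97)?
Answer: -162498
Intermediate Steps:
f = -264 (f = -3 - 261 = -264)
t = -167 (t = -264 - 1*(-97) = -264 + 97 = -167)
1022*(t + c(8)) = 1022*(-167 + 8) = 1022*(-159) = -162498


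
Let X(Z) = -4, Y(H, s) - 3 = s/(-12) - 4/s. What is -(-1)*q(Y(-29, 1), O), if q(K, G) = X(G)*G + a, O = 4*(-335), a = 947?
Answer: 6307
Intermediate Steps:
Y(H, s) = 3 - 4/s - s/12 (Y(H, s) = 3 + (s/(-12) - 4/s) = 3 + (s*(-1/12) - 4/s) = 3 + (-s/12 - 4/s) = 3 + (-4/s - s/12) = 3 - 4/s - s/12)
O = -1340
q(K, G) = 947 - 4*G (q(K, G) = -4*G + 947 = 947 - 4*G)
-(-1)*q(Y(-29, 1), O) = -(-1)*(947 - 4*(-1340)) = -(-1)*(947 + 5360) = -(-1)*6307 = -1*(-6307) = 6307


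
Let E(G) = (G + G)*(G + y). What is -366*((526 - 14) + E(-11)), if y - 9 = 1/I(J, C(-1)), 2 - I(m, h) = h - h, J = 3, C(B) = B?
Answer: -199470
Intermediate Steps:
I(m, h) = 2 (I(m, h) = 2 - (h - h) = 2 - 1*0 = 2 + 0 = 2)
y = 19/2 (y = 9 + 1/2 = 9 + ½ = 19/2 ≈ 9.5000)
E(G) = 2*G*(19/2 + G) (E(G) = (G + G)*(G + 19/2) = (2*G)*(19/2 + G) = 2*G*(19/2 + G))
-366*((526 - 14) + E(-11)) = -366*((526 - 14) - 11*(19 + 2*(-11))) = -366*(512 - 11*(19 - 22)) = -366*(512 - 11*(-3)) = -366*(512 + 33) = -366*545 = -199470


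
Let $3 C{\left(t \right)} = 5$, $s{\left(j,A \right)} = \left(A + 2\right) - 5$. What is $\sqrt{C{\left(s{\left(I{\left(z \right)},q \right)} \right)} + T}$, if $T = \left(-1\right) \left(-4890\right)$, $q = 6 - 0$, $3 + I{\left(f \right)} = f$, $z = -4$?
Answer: $\frac{5 \sqrt{1761}}{3} \approx 69.94$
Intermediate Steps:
$I{\left(f \right)} = -3 + f$
$q = 6$ ($q = 6 + 0 = 6$)
$s{\left(j,A \right)} = -3 + A$ ($s{\left(j,A \right)} = \left(2 + A\right) - 5 = -3 + A$)
$C{\left(t \right)} = \frac{5}{3}$ ($C{\left(t \right)} = \frac{1}{3} \cdot 5 = \frac{5}{3}$)
$T = 4890$
$\sqrt{C{\left(s{\left(I{\left(z \right)},q \right)} \right)} + T} = \sqrt{\frac{5}{3} + 4890} = \sqrt{\frac{14675}{3}} = \frac{5 \sqrt{1761}}{3}$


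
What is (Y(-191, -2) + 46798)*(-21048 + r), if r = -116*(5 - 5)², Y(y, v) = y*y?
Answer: -1752856392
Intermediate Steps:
Y(y, v) = y²
r = 0 (r = -116*0² = -116*0 = 0)
(Y(-191, -2) + 46798)*(-21048 + r) = ((-191)² + 46798)*(-21048 + 0) = (36481 + 46798)*(-21048) = 83279*(-21048) = -1752856392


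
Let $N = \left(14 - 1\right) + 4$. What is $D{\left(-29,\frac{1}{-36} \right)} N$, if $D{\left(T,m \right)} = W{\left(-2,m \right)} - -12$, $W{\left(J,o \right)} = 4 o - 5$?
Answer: $\frac{1054}{9} \approx 117.11$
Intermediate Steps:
$W{\left(J,o \right)} = -5 + 4 o$
$N = 17$ ($N = 13 + 4 = 17$)
$D{\left(T,m \right)} = 7 + 4 m$ ($D{\left(T,m \right)} = \left(-5 + 4 m\right) - -12 = \left(-5 + 4 m\right) + 12 = 7 + 4 m$)
$D{\left(-29,\frac{1}{-36} \right)} N = \left(7 + \frac{4}{-36}\right) 17 = \left(7 + 4 \left(- \frac{1}{36}\right)\right) 17 = \left(7 - \frac{1}{9}\right) 17 = \frac{62}{9} \cdot 17 = \frac{1054}{9}$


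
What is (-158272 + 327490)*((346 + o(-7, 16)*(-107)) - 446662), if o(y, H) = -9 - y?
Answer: -75488488236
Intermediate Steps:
(-158272 + 327490)*((346 + o(-7, 16)*(-107)) - 446662) = (-158272 + 327490)*((346 + (-9 - 1*(-7))*(-107)) - 446662) = 169218*((346 + (-9 + 7)*(-107)) - 446662) = 169218*((346 - 2*(-107)) - 446662) = 169218*((346 + 214) - 446662) = 169218*(560 - 446662) = 169218*(-446102) = -75488488236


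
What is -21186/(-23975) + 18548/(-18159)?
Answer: -59971726/435362025 ≈ -0.13775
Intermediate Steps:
-21186/(-23975) + 18548/(-18159) = -21186*(-1/23975) + 18548*(-1/18159) = 21186/23975 - 18548/18159 = -59971726/435362025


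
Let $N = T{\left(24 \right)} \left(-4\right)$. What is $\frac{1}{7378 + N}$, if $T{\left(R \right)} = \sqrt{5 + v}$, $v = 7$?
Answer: $\frac{3689}{27217346} + \frac{2 \sqrt{3}}{13608673} \approx 0.00013579$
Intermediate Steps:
$T{\left(R \right)} = 2 \sqrt{3}$ ($T{\left(R \right)} = \sqrt{5 + 7} = \sqrt{12} = 2 \sqrt{3}$)
$N = - 8 \sqrt{3}$ ($N = 2 \sqrt{3} \left(-4\right) = - 8 \sqrt{3} \approx -13.856$)
$\frac{1}{7378 + N} = \frac{1}{7378 - 8 \sqrt{3}}$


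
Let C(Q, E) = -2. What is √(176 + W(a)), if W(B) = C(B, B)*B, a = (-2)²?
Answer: 2*√42 ≈ 12.961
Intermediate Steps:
a = 4
W(B) = -2*B
√(176 + W(a)) = √(176 - 2*4) = √(176 - 8) = √168 = 2*√42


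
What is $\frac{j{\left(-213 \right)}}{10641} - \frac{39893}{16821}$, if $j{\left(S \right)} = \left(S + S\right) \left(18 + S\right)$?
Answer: $\frac{46324717}{8523441} \approx 5.435$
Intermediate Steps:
$j{\left(S \right)} = 2 S \left(18 + S\right)$
$\frac{j{\left(-213 \right)}}{10641} - \frac{39893}{16821} = \frac{2 \left(-213\right) \left(18 - 213\right)}{10641} - \frac{39893}{16821} = 2 \left(-213\right) \left(-195\right) \frac{1}{10641} - \frac{5699}{2403} = 83070 \cdot \frac{1}{10641} - \frac{5699}{2403} = \frac{27690}{3547} - \frac{5699}{2403} = \frac{46324717}{8523441}$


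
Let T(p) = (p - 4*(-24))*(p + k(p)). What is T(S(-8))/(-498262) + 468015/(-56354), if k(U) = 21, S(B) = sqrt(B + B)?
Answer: -116653398965/14039528374 - 234*I/249131 ≈ -8.3089 - 0.00093926*I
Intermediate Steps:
S(B) = sqrt(2)*sqrt(B) (S(B) = sqrt(2*B) = sqrt(2)*sqrt(B))
T(p) = (21 + p)*(96 + p) (T(p) = (p - 4*(-24))*(p + 21) = (p + 96)*(21 + p) = (96 + p)*(21 + p) = (21 + p)*(96 + p))
T(S(-8))/(-498262) + 468015/(-56354) = (2016 + (sqrt(2)*sqrt(-8))**2 + 117*(sqrt(2)*sqrt(-8)))/(-498262) + 468015/(-56354) = (2016 + (sqrt(2)*(2*I*sqrt(2)))**2 + 117*(sqrt(2)*(2*I*sqrt(2))))*(-1/498262) + 468015*(-1/56354) = (2016 + (4*I)**2 + 117*(4*I))*(-1/498262) - 468015/56354 = (2016 - 16 + 468*I)*(-1/498262) - 468015/56354 = (2000 + 468*I)*(-1/498262) - 468015/56354 = (-1000/249131 - 234*I/249131) - 468015/56354 = -116653398965/14039528374 - 234*I/249131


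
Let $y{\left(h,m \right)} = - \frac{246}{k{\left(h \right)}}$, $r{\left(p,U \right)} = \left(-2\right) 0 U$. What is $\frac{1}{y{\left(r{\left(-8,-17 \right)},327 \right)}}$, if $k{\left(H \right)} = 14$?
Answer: $- \frac{7}{123} \approx -0.056911$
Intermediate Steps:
$r{\left(p,U \right)} = 0$ ($r{\left(p,U \right)} = 0 U = 0$)
$y{\left(h,m \right)} = - \frac{123}{7}$ ($y{\left(h,m \right)} = - \frac{246}{14} = \left(-246\right) \frac{1}{14} = - \frac{123}{7}$)
$\frac{1}{y{\left(r{\left(-8,-17 \right)},327 \right)}} = \frac{1}{- \frac{123}{7}} = - \frac{7}{123}$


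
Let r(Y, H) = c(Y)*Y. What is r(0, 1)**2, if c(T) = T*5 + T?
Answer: 0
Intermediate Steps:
c(T) = 6*T (c(T) = 5*T + T = 6*T)
r(Y, H) = 6*Y**2 (r(Y, H) = (6*Y)*Y = 6*Y**2)
r(0, 1)**2 = (6*0**2)**2 = (6*0)**2 = 0**2 = 0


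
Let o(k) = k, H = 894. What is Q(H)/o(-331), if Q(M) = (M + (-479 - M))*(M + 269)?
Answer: 557077/331 ≈ 1683.0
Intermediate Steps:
Q(M) = -128851 - 479*M (Q(M) = -479*(269 + M) = -128851 - 479*M)
Q(H)/o(-331) = (-128851 - 479*894)/(-331) = (-128851 - 428226)*(-1/331) = -557077*(-1/331) = 557077/331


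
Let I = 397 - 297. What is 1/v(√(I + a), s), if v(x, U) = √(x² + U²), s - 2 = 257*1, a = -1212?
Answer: √65969/65969 ≈ 0.0038934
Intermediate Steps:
I = 100
s = 259 (s = 2 + 257*1 = 2 + 257 = 259)
v(x, U) = √(U² + x²)
1/v(√(I + a), s) = 1/(√(259² + (√(100 - 1212))²)) = 1/(√(67081 + (√(-1112))²)) = 1/(√(67081 + (2*I*√278)²)) = 1/(√(67081 - 1112)) = 1/(√65969) = √65969/65969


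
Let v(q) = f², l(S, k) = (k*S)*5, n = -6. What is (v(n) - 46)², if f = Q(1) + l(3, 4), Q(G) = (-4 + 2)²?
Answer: 16402500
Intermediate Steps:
l(S, k) = 5*S*k (l(S, k) = (S*k)*5 = 5*S*k)
Q(G) = 4 (Q(G) = (-2)² = 4)
f = 64 (f = 4 + 5*3*4 = 4 + 60 = 64)
v(q) = 4096 (v(q) = 64² = 4096)
(v(n) - 46)² = (4096 - 46)² = 4050² = 16402500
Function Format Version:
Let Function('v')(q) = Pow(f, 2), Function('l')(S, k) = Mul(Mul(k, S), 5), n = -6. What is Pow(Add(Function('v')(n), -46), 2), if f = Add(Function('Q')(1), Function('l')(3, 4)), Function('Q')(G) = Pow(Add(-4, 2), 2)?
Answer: 16402500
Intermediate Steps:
Function('l')(S, k) = Mul(5, S, k) (Function('l')(S, k) = Mul(Mul(S, k), 5) = Mul(5, S, k))
Function('Q')(G) = 4 (Function('Q')(G) = Pow(-2, 2) = 4)
f = 64 (f = Add(4, Mul(5, 3, 4)) = Add(4, 60) = 64)
Function('v')(q) = 4096 (Function('v')(q) = Pow(64, 2) = 4096)
Pow(Add(Function('v')(n), -46), 2) = Pow(Add(4096, -46), 2) = Pow(4050, 2) = 16402500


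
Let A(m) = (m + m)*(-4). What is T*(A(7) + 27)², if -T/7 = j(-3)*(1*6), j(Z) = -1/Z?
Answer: -11774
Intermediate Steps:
T = -14 (T = -7*(-1/(-3))*1*6 = -7*(-1*(-⅓))*6 = -7*6/3 = -7*2 = -14)
A(m) = -8*m (A(m) = (2*m)*(-4) = -8*m)
T*(A(7) + 27)² = -14*(-8*7 + 27)² = -14*(-56 + 27)² = -14*(-29)² = -14*841 = -11774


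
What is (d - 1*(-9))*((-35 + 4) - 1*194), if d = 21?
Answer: -6750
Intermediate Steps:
(d - 1*(-9))*((-35 + 4) - 1*194) = (21 - 1*(-9))*((-35 + 4) - 1*194) = (21 + 9)*(-31 - 194) = 30*(-225) = -6750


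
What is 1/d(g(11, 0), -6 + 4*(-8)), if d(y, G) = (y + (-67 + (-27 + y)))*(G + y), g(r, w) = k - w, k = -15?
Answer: 1/6572 ≈ 0.00015216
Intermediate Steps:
g(r, w) = -15 - w
d(y, G) = (-94 + 2*y)*(G + y) (d(y, G) = (y + (-94 + y))*(G + y) = (-94 + 2*y)*(G + y))
1/d(g(11, 0), -6 + 4*(-8)) = 1/(-94*(-6 + 4*(-8)) - 94*(-15 - 1*0) + 2*(-15 - 1*0)² + 2*(-6 + 4*(-8))*(-15 - 1*0)) = 1/(-94*(-6 - 32) - 94*(-15 + 0) + 2*(-15 + 0)² + 2*(-6 - 32)*(-15 + 0)) = 1/(-94*(-38) - 94*(-15) + 2*(-15)² + 2*(-38)*(-15)) = 1/(3572 + 1410 + 2*225 + 1140) = 1/(3572 + 1410 + 450 + 1140) = 1/6572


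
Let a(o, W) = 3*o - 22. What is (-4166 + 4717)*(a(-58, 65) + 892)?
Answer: 383496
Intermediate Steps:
a(o, W) = -22 + 3*o
(-4166 + 4717)*(a(-58, 65) + 892) = (-4166 + 4717)*((-22 + 3*(-58)) + 892) = 551*((-22 - 174) + 892) = 551*(-196 + 892) = 551*696 = 383496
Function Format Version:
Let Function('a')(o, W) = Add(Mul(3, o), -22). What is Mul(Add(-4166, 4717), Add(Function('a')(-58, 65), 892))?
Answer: 383496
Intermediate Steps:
Function('a')(o, W) = Add(-22, Mul(3, o))
Mul(Add(-4166, 4717), Add(Function('a')(-58, 65), 892)) = Mul(Add(-4166, 4717), Add(Add(-22, Mul(3, -58)), 892)) = Mul(551, Add(Add(-22, -174), 892)) = Mul(551, Add(-196, 892)) = Mul(551, 696) = 383496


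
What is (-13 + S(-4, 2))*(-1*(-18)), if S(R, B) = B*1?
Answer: -198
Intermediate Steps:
S(R, B) = B
(-13 + S(-4, 2))*(-1*(-18)) = (-13 + 2)*(-1*(-18)) = -11*18 = -198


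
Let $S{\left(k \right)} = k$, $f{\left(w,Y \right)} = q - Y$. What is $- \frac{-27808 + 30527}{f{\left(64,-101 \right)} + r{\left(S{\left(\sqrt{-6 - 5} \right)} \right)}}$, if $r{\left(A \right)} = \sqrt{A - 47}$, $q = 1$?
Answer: $- \frac{2719}{102 + \sqrt{-47 + i \sqrt{11}}} \approx -26.475 + 1.7763 i$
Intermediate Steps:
$f{\left(w,Y \right)} = 1 - Y$
$r{\left(A \right)} = \sqrt{-47 + A}$
$- \frac{-27808 + 30527}{f{\left(64,-101 \right)} + r{\left(S{\left(\sqrt{-6 - 5} \right)} \right)}} = - \frac{-27808 + 30527}{\left(1 - -101\right) + \sqrt{-47 + \sqrt{-6 - 5}}} = - \frac{2719}{\left(1 + 101\right) + \sqrt{-47 + \sqrt{-11}}} = - \frac{2719}{102 + \sqrt{-47 + i \sqrt{11}}}$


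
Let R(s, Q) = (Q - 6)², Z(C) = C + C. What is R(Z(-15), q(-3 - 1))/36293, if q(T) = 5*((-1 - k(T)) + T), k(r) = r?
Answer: 121/36293 ≈ 0.0033340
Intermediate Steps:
q(T) = -5 (q(T) = 5*((-1 - T) + T) = 5*(-1) = -5)
Z(C) = 2*C
R(s, Q) = (-6 + Q)²
R(Z(-15), q(-3 - 1))/36293 = (-6 - 5)²/36293 = (-11)²*(1/36293) = 121*(1/36293) = 121/36293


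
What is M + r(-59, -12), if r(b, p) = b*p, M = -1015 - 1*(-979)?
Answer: 672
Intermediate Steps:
M = -36 (M = -1015 + 979 = -36)
M + r(-59, -12) = -36 - 59*(-12) = -36 + 708 = 672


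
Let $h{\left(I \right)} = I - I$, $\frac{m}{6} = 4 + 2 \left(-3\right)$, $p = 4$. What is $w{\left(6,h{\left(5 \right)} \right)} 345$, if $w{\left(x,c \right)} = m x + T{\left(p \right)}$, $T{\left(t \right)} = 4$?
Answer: $-23460$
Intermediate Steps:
$m = -12$ ($m = 6 \left(4 + 2 \left(-3\right)\right) = 6 \left(4 - 6\right) = 6 \left(-2\right) = -12$)
$h{\left(I \right)} = 0$
$w{\left(x,c \right)} = 4 - 12 x$ ($w{\left(x,c \right)} = - 12 x + 4 = 4 - 12 x$)
$w{\left(6,h{\left(5 \right)} \right)} 345 = \left(4 - 72\right) 345 = \left(-68\right) 345 = -23460$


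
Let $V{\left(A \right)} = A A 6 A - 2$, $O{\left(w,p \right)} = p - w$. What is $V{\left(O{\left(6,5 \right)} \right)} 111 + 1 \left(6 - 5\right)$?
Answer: $-887$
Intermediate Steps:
$V{\left(A \right)} = -2 + 6 A^{3}$ ($V{\left(A \right)} = A^{2} \cdot 6 A - 2 = 6 A^{2} A - 2 = 6 A^{3} - 2 = -2 + 6 A^{3}$)
$V{\left(O{\left(6,5 \right)} \right)} 111 + 1 \left(6 - 5\right) = \left(-2 + 6 \left(5 - 6\right)^{3}\right) 111 + 1 \left(6 - 5\right) = \left(-2 + 6 \left(5 - 6\right)^{3}\right) 111 + 1 \cdot 1 = \left(-2 + 6 \left(-1\right)^{3}\right) 111 + 1 = \left(-2 + 6 \left(-1\right)\right) 111 + 1 = \left(-2 - 6\right) 111 + 1 = \left(-8\right) 111 + 1 = -888 + 1 = -887$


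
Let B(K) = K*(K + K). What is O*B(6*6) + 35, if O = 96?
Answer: 248867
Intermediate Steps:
B(K) = 2*K² (B(K) = K*(2*K) = 2*K²)
O*B(6*6) + 35 = 96*(2*(6*6)²) + 35 = 96*(2*36²) + 35 = 96*(2*1296) + 35 = 96*2592 + 35 = 248832 + 35 = 248867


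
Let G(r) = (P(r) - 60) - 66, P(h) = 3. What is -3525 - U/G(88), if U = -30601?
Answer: -464176/123 ≈ -3773.8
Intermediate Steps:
G(r) = -123 (G(r) = (3 - 60) - 66 = -57 - 66 = -123)
-3525 - U/G(88) = -3525 - (-30601)/(-123) = -3525 - (-30601)*(-1)/123 = -3525 - 1*30601/123 = -3525 - 30601/123 = -464176/123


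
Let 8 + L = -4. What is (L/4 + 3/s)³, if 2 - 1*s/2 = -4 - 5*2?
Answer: -804357/32768 ≈ -24.547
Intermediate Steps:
L = -12 (L = -8 - 4 = -12)
s = 32 (s = 4 - 2*(-4 - 5*2) = 4 - 2*(-4 - 10) = 4 - 2*(-14) = 4 + 28 = 32)
(L/4 + 3/s)³ = (-12/4 + 3/32)³ = (-12*¼ + 3*(1/32))³ = (-3 + 3/32)³ = (-93/32)³ = -804357/32768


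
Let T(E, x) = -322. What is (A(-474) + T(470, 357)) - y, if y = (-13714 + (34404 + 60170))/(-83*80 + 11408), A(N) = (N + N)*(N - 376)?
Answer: 960109561/1192 ≈ 8.0546e+5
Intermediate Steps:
A(N) = 2*N*(-376 + N) (A(N) = (2*N)*(-376 + N) = 2*N*(-376 + N))
y = 20215/1192 (y = (-13714 + 94574)/(-6640 + 11408) = 80860/4768 = 80860*(1/4768) = 20215/1192 ≈ 16.959)
(A(-474) + T(470, 357)) - y = (2*(-474)*(-376 - 474) - 322) - 1*20215/1192 = (2*(-474)*(-850) - 322) - 20215/1192 = (805800 - 322) - 20215/1192 = 805478 - 20215/1192 = 960109561/1192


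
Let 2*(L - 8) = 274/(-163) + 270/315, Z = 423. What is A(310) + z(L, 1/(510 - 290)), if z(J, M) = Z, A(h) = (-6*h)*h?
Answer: -576177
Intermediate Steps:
L = 8658/1141 (L = 8 + (274/(-163) + 270/315)/2 = 8 + (274*(-1/163) + 270*(1/315))/2 = 8 + (-274/163 + 6/7)/2 = 8 + (½)*(-940/1141) = 8 - 470/1141 = 8658/1141 ≈ 7.5881)
A(h) = -6*h²
z(J, M) = 423
A(310) + z(L, 1/(510 - 290)) = -6*310² + 423 = -6*96100 + 423 = -576600 + 423 = -576177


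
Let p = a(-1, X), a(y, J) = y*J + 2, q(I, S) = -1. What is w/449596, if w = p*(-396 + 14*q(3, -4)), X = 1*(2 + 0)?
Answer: 0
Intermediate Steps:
X = 2 (X = 1*2 = 2)
a(y, J) = 2 + J*y (a(y, J) = J*y + 2 = 2 + J*y)
p = 0 (p = 2 + 2*(-1) = 2 - 2 = 0)
w = 0 (w = 0*(-396 + 14*(-1)) = 0*(-396 - 14) = 0*(-410) = 0)
w/449596 = 0/449596 = 0*(1/449596) = 0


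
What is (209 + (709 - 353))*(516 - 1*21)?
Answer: 279675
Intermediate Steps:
(209 + (709 - 353))*(516 - 1*21) = (209 + 356)*(516 - 21) = 565*495 = 279675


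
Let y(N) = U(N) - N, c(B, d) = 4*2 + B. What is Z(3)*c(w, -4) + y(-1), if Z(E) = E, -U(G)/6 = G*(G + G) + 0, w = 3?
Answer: 22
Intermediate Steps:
U(G) = -12*G**2 (U(G) = -6*(G*(G + G) + 0) = -6*(G*(2*G) + 0) = -6*(2*G**2 + 0) = -12*G**2)
c(B, d) = 8 + B
y(N) = -N - 12*N**2 (y(N) = -12*N**2 - N = -N - 12*N**2)
Z(3)*c(w, -4) + y(-1) = 3*(8 + 3) - (-1 - 12*(-1)) = 3*11 - (-1 + 12) = 33 - 1*11 = 33 - 11 = 22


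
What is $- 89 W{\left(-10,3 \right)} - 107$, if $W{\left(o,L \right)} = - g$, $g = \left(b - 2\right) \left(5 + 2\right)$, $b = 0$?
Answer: $-1353$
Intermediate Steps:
$g = -14$ ($g = \left(0 - 2\right) \left(5 + 2\right) = \left(-2\right) 7 = -14$)
$W{\left(o,L \right)} = 14$ ($W{\left(o,L \right)} = \left(-1\right) \left(-14\right) = 14$)
$- 89 W{\left(-10,3 \right)} - 107 = \left(-89\right) 14 - 107 = -1246 - 107 = -1353$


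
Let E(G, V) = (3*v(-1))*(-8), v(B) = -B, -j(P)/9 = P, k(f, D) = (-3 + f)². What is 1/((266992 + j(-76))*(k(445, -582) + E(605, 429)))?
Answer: 1/52287829840 ≈ 1.9125e-11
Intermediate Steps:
j(P) = -9*P
E(G, V) = -24 (E(G, V) = (3*(-1*(-1)))*(-8) = (3*1)*(-8) = 3*(-8) = -24)
1/((266992 + j(-76))*(k(445, -582) + E(605, 429))) = 1/((266992 - 9*(-76))*((-3 + 445)² - 24)) = 1/((266992 + 684)*(442² - 24)) = 1/(267676*(195364 - 24)) = 1/(267676*195340) = 1/52287829840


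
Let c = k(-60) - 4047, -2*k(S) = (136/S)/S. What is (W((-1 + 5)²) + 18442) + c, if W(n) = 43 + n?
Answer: 13008583/900 ≈ 14454.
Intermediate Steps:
k(S) = -68/S² (k(S) = -136/S/(2*S) = -68/S²)
c = -3642317/900 (c = -68/(-60)² - 4047 = -68*1/3600 - 4047 = -17/900 - 4047 = -3642317/900 ≈ -4047.0)
(W((-1 + 5)²) + 18442) + c = ((43 + (-1 + 5)²) + 18442) - 3642317/900 = ((43 + 4²) + 18442) - 3642317/900 = ((43 + 16) + 18442) - 3642317/900 = (59 + 18442) - 3642317/900 = 18501 - 3642317/900 = 13008583/900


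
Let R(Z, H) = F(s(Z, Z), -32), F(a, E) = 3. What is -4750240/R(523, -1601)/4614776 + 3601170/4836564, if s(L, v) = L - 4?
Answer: 62224395575/154997635206 ≈ 0.40145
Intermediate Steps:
s(L, v) = -4 + L
R(Z, H) = 3
-4750240/R(523, -1601)/4614776 + 3601170/4836564 = -4750240/3/4614776 + 3601170/4836564 = -4750240*⅓*(1/4614776) + 3601170*(1/4836564) = -4750240/3*1/4614776 + 200065/268698 = -593780/1730541 + 200065/268698 = 62224395575/154997635206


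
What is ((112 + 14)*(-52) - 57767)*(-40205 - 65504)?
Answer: 6799097171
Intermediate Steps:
((112 + 14)*(-52) - 57767)*(-40205 - 65504) = (126*(-52) - 57767)*(-105709) = (-6552 - 57767)*(-105709) = -64319*(-105709) = 6799097171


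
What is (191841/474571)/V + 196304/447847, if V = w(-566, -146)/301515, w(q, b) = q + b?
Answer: -25838456701699597/151325061429544 ≈ -170.75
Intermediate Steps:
w(q, b) = b + q
V = -712/301515 (V = (-146 - 566)/301515 = -712*1/301515 = -712/301515 ≈ -0.0023614)
(191841/474571)/V + 196304/447847 = (191841/474571)/(-712/301515) + 196304/447847 = (191841*(1/474571))*(-301515/712) + 196304*(1/447847) = (191841/474571)*(-301515/712) + 196304/447847 = -57842939115/337894552 + 196304/447847 = -25838456701699597/151325061429544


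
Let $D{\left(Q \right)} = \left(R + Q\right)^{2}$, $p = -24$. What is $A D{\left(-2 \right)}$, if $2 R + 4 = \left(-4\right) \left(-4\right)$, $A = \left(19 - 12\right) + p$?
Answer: $-272$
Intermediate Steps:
$A = -17$ ($A = \left(19 - 12\right) - 24 = 7 - 24 = -17$)
$R = 6$ ($R = -2 + \frac{\left(-4\right) \left(-4\right)}{2} = -2 + \frac{1}{2} \cdot 16 = -2 + 8 = 6$)
$D{\left(Q \right)} = \left(6 + Q\right)^{2}$
$A D{\left(-2 \right)} = - 17 \left(6 - 2\right)^{2} = - 17 \cdot 4^{2} = \left(-17\right) 16 = -272$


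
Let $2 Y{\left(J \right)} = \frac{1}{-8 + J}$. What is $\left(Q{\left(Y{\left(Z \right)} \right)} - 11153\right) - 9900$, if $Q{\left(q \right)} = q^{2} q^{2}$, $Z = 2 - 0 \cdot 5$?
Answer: $- \frac{436555007}{20736} \approx -21053.0$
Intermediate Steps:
$Z = 2$ ($Z = 2 - 0 = 2 + 0 = 2$)
$Y{\left(J \right)} = \frac{1}{2 \left(-8 + J\right)}$
$Q{\left(q \right)} = q^{4}$
$\left(Q{\left(Y{\left(Z \right)} \right)} - 11153\right) - 9900 = \left(\left(\frac{1}{2 \left(-8 + 2\right)}\right)^{4} - 11153\right) - 9900 = \left(\left(\frac{1}{2 \left(-6\right)}\right)^{4} - 11153\right) - 9900 = \left(\left(\frac{1}{2} \left(- \frac{1}{6}\right)\right)^{4} - 11153\right) - 9900 = \left(\left(- \frac{1}{12}\right)^{4} - 11153\right) - 9900 = \left(\frac{1}{20736} - 11153\right) - 9900 = - \frac{231268607}{20736} - 9900 = - \frac{436555007}{20736}$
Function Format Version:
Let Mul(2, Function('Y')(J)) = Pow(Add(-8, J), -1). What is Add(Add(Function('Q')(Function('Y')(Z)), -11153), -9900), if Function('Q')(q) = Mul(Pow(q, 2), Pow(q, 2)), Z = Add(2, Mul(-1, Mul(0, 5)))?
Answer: Rational(-436555007, 20736) ≈ -21053.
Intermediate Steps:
Z = 2 (Z = Add(2, Mul(-1, 0)) = Add(2, 0) = 2)
Function('Y')(J) = Mul(Rational(1, 2), Pow(Add(-8, J), -1))
Function('Q')(q) = Pow(q, 4)
Add(Add(Function('Q')(Function('Y')(Z)), -11153), -9900) = Add(Add(Pow(Mul(Rational(1, 2), Pow(Add(-8, 2), -1)), 4), -11153), -9900) = Add(Add(Pow(Mul(Rational(1, 2), Pow(-6, -1)), 4), -11153), -9900) = Add(Add(Pow(Mul(Rational(1, 2), Rational(-1, 6)), 4), -11153), -9900) = Add(Add(Pow(Rational(-1, 12), 4), -11153), -9900) = Add(Add(Rational(1, 20736), -11153), -9900) = Add(Rational(-231268607, 20736), -9900) = Rational(-436555007, 20736)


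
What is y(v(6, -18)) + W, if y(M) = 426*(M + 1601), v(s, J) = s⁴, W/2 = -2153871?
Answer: -3073620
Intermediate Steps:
W = -4307742 (W = 2*(-2153871) = -4307742)
y(M) = 682026 + 426*M (y(M) = 426*(1601 + M) = 682026 + 426*M)
y(v(6, -18)) + W = (682026 + 426*6⁴) - 4307742 = (682026 + 426*1296) - 4307742 = (682026 + 552096) - 4307742 = 1234122 - 4307742 = -3073620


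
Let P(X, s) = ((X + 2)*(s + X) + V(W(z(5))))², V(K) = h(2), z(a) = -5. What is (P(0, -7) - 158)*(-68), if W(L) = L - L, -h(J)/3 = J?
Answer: -16456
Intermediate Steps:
h(J) = -3*J
W(L) = 0
V(K) = -6 (V(K) = -3*2 = -6)
P(X, s) = (-6 + (2 + X)*(X + s))² (P(X, s) = ((X + 2)*(s + X) - 6)² = ((2 + X)*(X + s) - 6)² = (-6 + (2 + X)*(X + s))²)
(P(0, -7) - 158)*(-68) = ((-6 + 0² + 2*0 + 2*(-7) + 0*(-7))² - 158)*(-68) = ((-6 + 0 + 0 - 14 + 0)² - 158)*(-68) = ((-20)² - 158)*(-68) = (400 - 158)*(-68) = 242*(-68) = -16456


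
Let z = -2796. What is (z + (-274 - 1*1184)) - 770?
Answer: -5024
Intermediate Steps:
(z + (-274 - 1*1184)) - 770 = (-2796 + (-274 - 1*1184)) - 770 = (-2796 + (-274 - 1184)) - 770 = (-2796 - 1458) - 770 = -4254 - 770 = -5024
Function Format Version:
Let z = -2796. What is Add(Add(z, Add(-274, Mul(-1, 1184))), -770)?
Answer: -5024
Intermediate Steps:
Add(Add(z, Add(-274, Mul(-1, 1184))), -770) = Add(Add(-2796, Add(-274, Mul(-1, 1184))), -770) = Add(Add(-2796, Add(-274, -1184)), -770) = Add(Add(-2796, -1458), -770) = Add(-4254, -770) = -5024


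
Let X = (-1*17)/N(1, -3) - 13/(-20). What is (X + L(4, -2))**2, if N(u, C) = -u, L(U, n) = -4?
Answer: 74529/400 ≈ 186.32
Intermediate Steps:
X = 353/20 (X = (-1*17)/((-1*1)) - 13/(-20) = -17/(-1) - 13*(-1/20) = -17*(-1) + 13/20 = 17 + 13/20 = 353/20 ≈ 17.650)
(X + L(4, -2))**2 = (353/20 - 4)**2 = (273/20)**2 = 74529/400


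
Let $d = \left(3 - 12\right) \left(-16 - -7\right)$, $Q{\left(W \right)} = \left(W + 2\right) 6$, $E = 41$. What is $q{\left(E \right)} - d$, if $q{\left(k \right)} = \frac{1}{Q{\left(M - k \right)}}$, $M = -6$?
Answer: $- \frac{21871}{270} \approx -81.004$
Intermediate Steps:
$Q{\left(W \right)} = 12 + 6 W$ ($Q{\left(W \right)} = \left(2 + W\right) 6 = 12 + 6 W$)
$q{\left(k \right)} = \frac{1}{-24 - 6 k}$ ($q{\left(k \right)} = \frac{1}{12 + 6 \left(-6 - k\right)} = \frac{1}{12 - \left(36 + 6 k\right)} = \frac{1}{-24 - 6 k}$)
$d = 81$ ($d = - 9 \left(-16 + 7\right) = \left(-9\right) \left(-9\right) = 81$)
$q{\left(E \right)} - d = - \frac{1}{24 + 6 \cdot 41} - 81 = - \frac{1}{24 + 246} - 81 = - \frac{1}{270} - 81 = - \frac{21871}{270}$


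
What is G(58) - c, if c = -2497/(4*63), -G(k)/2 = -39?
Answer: 22153/252 ≈ 87.909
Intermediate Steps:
G(k) = 78 (G(k) = -2*(-39) = 78)
c = -2497/252 ≈ -9.9087
G(58) - c = 78 - 1*(-2497/252) = 78 + 2497/252 = 22153/252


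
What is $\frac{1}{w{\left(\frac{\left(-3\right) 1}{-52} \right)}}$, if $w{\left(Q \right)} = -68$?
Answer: $- \frac{1}{68} \approx -0.014706$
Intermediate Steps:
$\frac{1}{w{\left(\frac{\left(-3\right) 1}{-52} \right)}} = \frac{1}{-68} = - \frac{1}{68}$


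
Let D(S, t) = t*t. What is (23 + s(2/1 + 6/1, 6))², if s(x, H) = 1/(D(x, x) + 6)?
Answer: 2595321/4900 ≈ 529.66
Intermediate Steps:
D(S, t) = t²
s(x, H) = 1/(6 + x²) (s(x, H) = 1/(x² + 6) = 1/(6 + x²))
(23 + s(2/1 + 6/1, 6))² = (23 + 1/(6 + (2/1 + 6/1)²))² = (23 + 1/(6 + (2*1 + 6*1)²))² = (23 + 1/(6 + (2 + 6)²))² = (23 + 1/(6 + 8²))² = (23 + 1/(6 + 64))² = (23 + 1/70)² = (1611/70)² = 2595321/4900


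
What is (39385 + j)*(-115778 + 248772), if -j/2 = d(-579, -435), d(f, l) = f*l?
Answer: -61755098930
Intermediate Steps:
j = -503730 (j = -(-1158)*(-435) = -2*251865 = -503730)
(39385 + j)*(-115778 + 248772) = (39385 - 503730)*(-115778 + 248772) = -464345*132994 = -61755098930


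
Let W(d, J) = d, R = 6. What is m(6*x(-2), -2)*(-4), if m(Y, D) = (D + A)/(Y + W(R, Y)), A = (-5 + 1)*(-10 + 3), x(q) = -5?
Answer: 13/3 ≈ 4.3333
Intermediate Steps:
A = 28 (A = -4*(-7) = 28)
m(Y, D) = (28 + D)/(6 + Y) (m(Y, D) = (D + 28)/(Y + 6) = (28 + D)/(6 + Y))
m(6*x(-2), -2)*(-4) = ((28 - 2)/(6 + 6*(-5)))*(-4) = (26/(6 - 30))*(-4) = (26/(-24))*(-4) = -1/24*26*(-4) = -13/12*(-4) = 13/3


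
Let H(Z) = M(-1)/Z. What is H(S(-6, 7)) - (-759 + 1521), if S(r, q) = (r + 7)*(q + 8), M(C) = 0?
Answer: -762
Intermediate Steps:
S(r, q) = (7 + r)*(8 + q)
H(Z) = 0 (H(Z) = 0/Z = 0)
H(S(-6, 7)) - (-759 + 1521) = 0 - (-759 + 1521) = 0 - 1*762 = 0 - 762 = -762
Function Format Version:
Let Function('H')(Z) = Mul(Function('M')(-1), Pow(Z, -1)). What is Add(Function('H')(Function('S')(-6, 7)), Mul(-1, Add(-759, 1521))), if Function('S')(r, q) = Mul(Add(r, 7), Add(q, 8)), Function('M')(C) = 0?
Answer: -762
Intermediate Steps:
Function('S')(r, q) = Mul(Add(7, r), Add(8, q))
Function('H')(Z) = 0 (Function('H')(Z) = Mul(0, Pow(Z, -1)) = 0)
Add(Function('H')(Function('S')(-6, 7)), Mul(-1, Add(-759, 1521))) = Add(0, Mul(-1, Add(-759, 1521))) = Add(0, Mul(-1, 762)) = Add(0, -762) = -762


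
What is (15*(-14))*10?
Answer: -2100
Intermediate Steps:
(15*(-14))*10 = -210*10 = -2100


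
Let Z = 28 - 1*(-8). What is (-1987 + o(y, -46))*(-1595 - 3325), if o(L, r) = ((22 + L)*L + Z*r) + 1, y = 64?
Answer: -9161040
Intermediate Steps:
Z = 36 (Z = 28 + 8 = 36)
o(L, r) = 1 + 36*r + L*(22 + L) (o(L, r) = ((22 + L)*L + 36*r) + 1 = (L*(22 + L) + 36*r) + 1 = (36*r + L*(22 + L)) + 1 = 1 + 36*r + L*(22 + L))
(-1987 + o(y, -46))*(-1595 - 3325) = (-1987 + (1 + 64**2 + 22*64 + 36*(-46)))*(-1595 - 3325) = (-1987 + (1 + 4096 + 1408 - 1656))*(-4920) = (-1987 + 3849)*(-4920) = 1862*(-4920) = -9161040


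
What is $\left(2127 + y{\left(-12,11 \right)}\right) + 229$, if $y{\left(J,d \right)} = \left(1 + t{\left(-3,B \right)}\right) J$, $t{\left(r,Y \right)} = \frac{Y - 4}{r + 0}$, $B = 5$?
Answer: $2348$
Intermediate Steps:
$t{\left(r,Y \right)} = \frac{-4 + Y}{r}$
$y{\left(J,d \right)} = \frac{2 J}{3}$ ($y{\left(J,d \right)} = \left(1 + \frac{-4 + 5}{-3}\right) J = \left(1 - \frac{1}{3}\right) J = \frac{2 J}{3}$)
$\left(2127 + y{\left(-12,11 \right)}\right) + 229 = \left(2127 + \frac{2}{3} \left(-12\right)\right) + 229 = \left(2127 - 8\right) + 229 = 2119 + 229 = 2348$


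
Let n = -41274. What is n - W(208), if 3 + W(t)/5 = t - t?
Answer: -41259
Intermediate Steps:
W(t) = -15 (W(t) = -15 + 5*(t - t) = -15 + 5*0 = -15 + 0 = -15)
n - W(208) = -41274 - 1*(-15) = -41274 + 15 = -41259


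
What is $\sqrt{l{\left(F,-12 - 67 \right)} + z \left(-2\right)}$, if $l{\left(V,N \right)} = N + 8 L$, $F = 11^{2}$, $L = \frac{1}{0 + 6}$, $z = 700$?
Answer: $\frac{i \sqrt{13299}}{3} \approx 38.44 i$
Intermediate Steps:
$L = \frac{1}{6} \approx 0.16667$
$F = 121$
$l{\left(V,N \right)} = \frac{4}{3} + N$ ($l{\left(V,N \right)} = N + 8 \cdot \frac{1}{6} = N + \frac{4}{3} = \frac{4}{3} + N$)
$\sqrt{l{\left(F,-12 - 67 \right)} + z \left(-2\right)} = \sqrt{\left(\frac{4}{3} - 79\right) + 700 \left(-2\right)} = \sqrt{\left(\frac{4}{3} - 79\right) - 1400} = \sqrt{- \frac{233}{3} - 1400} = \sqrt{- \frac{4433}{3}} = \frac{i \sqrt{13299}}{3}$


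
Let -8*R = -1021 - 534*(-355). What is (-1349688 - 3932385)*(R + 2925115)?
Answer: -122609438125083/8 ≈ -1.5326e+13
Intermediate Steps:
R = -188549/8 (R = -(-1021 - 534*(-355))/8 = -(-1021 + 189570)/8 = -⅛*188549 = -188549/8 ≈ -23569.)
(-1349688 - 3932385)*(R + 2925115) = (-1349688 - 3932385)*(-188549/8 + 2925115) = -5282073*23212371/8 = -122609438125083/8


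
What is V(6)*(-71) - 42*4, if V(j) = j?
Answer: -594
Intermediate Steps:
V(6)*(-71) - 42*4 = 6*(-71) - 42*4 = -426 - 168 = -594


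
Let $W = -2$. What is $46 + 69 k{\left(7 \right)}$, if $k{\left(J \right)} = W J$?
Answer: $-920$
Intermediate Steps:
$k{\left(J \right)} = - 2 J$
$46 + 69 k{\left(7 \right)} = 46 + 69 \left(\left(-2\right) 7\right) = 46 + 69 \left(-14\right) = 46 - 966 = -920$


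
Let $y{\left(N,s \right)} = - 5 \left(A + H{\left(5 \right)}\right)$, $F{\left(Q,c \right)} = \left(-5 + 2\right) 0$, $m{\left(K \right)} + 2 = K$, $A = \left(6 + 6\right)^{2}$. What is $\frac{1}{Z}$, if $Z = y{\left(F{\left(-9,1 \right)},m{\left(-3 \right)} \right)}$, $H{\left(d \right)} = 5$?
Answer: $- \frac{1}{745} \approx -0.0013423$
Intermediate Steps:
$A = 144$ ($A = 12^{2} = 144$)
$m{\left(K \right)} = -2 + K$
$F{\left(Q,c \right)} = 0$ ($F{\left(Q,c \right)} = \left(-3\right) 0 = 0$)
$y{\left(N,s \right)} = -745$ ($y{\left(N,s \right)} = - 5 \left(144 + 5\right) = \left(-5\right) 149 = -745$)
$Z = -745$
$\frac{1}{Z} = \frac{1}{-745} = - \frac{1}{745}$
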